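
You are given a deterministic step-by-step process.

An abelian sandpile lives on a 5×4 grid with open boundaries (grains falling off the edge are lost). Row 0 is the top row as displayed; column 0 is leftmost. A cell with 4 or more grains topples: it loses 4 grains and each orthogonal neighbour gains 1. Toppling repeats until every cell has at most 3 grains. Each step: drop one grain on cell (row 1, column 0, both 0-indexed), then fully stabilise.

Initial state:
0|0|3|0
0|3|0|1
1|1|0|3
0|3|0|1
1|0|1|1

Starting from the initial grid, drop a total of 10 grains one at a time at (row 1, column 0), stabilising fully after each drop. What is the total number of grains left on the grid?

gen 0: 0|0|3|0
0|3|0|1
1|1|0|3
0|3|0|1
1|0|1|1
gen 1: 0|0|3|0
1|3|0|1
1|1|0|3
0|3|0|1
1|0|1|1
gen 2: 0|0|3|0
2|3|0|1
1|1|0|3
0|3|0|1
1|0|1|1
gen 3: 0|0|3|0
3|3|0|1
1|1|0|3
0|3|0|1
1|0|1|1
gen 4: 1|1|3|0
1|0|1|1
2|2|0|3
0|3|0|1
1|0|1|1
gen 5: 1|1|3|0
2|0|1|1
2|2|0|3
0|3|0|1
1|0|1|1
gen 6: 1|1|3|0
3|0|1|1
2|2|0|3
0|3|0|1
1|0|1|1
gen 7: 2|1|3|0
0|1|1|1
3|2|0|3
0|3|0|1
1|0|1|1
gen 8: 2|1|3|0
1|1|1|1
3|2|0|3
0|3|0|1
1|0|1|1
gen 9: 2|1|3|0
2|1|1|1
3|2|0|3
0|3|0|1
1|0|1|1
gen 10: 2|1|3|0
3|1|1|1
3|2|0|3
0|3|0|1
1|0|1|1

27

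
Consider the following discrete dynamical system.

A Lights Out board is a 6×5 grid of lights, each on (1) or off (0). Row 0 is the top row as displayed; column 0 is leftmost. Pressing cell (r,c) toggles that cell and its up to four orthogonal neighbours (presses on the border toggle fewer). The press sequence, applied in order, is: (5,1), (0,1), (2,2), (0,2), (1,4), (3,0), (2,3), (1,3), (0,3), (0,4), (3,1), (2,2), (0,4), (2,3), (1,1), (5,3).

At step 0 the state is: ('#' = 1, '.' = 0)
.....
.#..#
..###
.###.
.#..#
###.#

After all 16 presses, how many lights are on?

19

[0] .....
.#..#
..###
.###.
.#..#
###.#
[1] .....
.#..#
..###
.###.
....#
....#
[2] ###..
....#
..###
.###.
....#
....#
[3] ###..
..#.#
.#..#
.#.#.
....#
....#
[4] #..#.
....#
.#..#
.#.#.
....#
....#
[5] #..##
...#.
.#...
.#.#.
....#
....#
[6] #..##
...#.
##...
#..#.
#...#
....#
[7] #..##
.....
#####
#....
#...#
....#
[8] #...#
..###
###.#
#....
#...#
....#
[9] #.##.
..#.#
###.#
#....
#...#
....#
[10] #.#.#
..#..
###.#
#....
#...#
....#
[11] #.#.#
..#..
#.#.#
.##..
##..#
....#
[12] #.#.#
.....
##.##
.#...
##..#
....#
[13] #.##.
....#
##.##
.#...
##..#
....#
[14] #.##.
...##
###..
.#.#.
##..#
....#
[15] ####.
#####
#.#..
.#.#.
##..#
....#
[16] ####.
#####
#.#..
.#.#.
##.##
..##.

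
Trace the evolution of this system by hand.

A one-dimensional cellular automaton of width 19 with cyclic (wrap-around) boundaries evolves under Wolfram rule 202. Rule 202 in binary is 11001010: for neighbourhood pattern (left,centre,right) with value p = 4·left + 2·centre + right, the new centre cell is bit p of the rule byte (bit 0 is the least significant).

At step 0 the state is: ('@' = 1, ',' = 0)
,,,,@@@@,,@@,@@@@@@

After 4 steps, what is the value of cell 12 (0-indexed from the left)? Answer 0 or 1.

0

step 0: ,,,,@@@@,,@@,@@@@@@
step 1: ,,,@@@@@,@@@,@@@@@@
step 2: ,,@@@@@@,@@@,@@@@@@
step 3: ,@@@@@@@,@@@,@@@@@@
step 4: ,@@@@@@@,@@@,@@@@@@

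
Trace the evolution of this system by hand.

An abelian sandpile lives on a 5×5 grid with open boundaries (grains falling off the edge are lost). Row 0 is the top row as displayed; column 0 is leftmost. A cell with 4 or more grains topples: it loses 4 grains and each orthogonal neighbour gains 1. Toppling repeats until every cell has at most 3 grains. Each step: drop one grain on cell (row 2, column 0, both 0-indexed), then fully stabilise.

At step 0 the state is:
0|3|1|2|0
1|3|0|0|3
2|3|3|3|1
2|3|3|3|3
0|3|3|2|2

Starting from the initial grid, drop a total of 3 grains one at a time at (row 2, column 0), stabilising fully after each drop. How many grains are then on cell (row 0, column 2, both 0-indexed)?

gen 0: 0|3|1|2|0
1|3|0|0|3
2|3|3|3|1
2|3|3|3|3
0|3|3|2|2
gen 1: 0|3|1|2|0
1|3|0|0|3
3|3|3|3|1
2|3|3|3|3
0|3|3|2|2
gen 2: 1|0|2|2|0
3|1|2|1|3
2|3|2|1|3
0|3|3|3|1
2|1|2|1|0
gen 3: 1|0|2|2|0
3|1|2|1|3
3|3|2|1|3
0|3|3|3|1
2|1|2|1|0

2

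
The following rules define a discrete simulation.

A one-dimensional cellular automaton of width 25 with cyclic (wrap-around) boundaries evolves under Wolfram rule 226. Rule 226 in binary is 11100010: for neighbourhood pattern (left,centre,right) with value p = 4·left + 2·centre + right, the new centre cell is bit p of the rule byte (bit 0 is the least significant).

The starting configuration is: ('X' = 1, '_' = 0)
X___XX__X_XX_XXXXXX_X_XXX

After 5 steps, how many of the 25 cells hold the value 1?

16

0) X___XX__X_XX_XXXXXX_X_XXX
1) X__X_X_X_X_XX_XXXXXX_X_XX
2) X_X_X_X_X_X_XX_XXXXXX_X_X
3) XX_X_X_X_X_X_XX_XXXXXX_X_
4) _XX_X_X_X_X_X_XX_XXXXXX_X
5) X_XX_X_X_X_X_X_XX_XXXXXX_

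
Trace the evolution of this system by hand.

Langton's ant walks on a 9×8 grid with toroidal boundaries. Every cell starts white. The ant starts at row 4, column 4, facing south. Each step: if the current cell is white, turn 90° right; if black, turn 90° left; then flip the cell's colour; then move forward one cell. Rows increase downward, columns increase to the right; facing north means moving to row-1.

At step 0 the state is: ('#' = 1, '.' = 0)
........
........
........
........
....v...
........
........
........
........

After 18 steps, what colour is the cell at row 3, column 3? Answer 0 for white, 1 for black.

t=0: ........
........
........
........
....v...
........
........
........
........
t=1: ........
........
........
........
...<#...
........
........
........
........
t=2: ........
........
........
...^....
...##...
........
........
........
........
t=3: ........
........
........
...#>...
...##...
........
........
........
........
t=4: ........
........
........
...##...
...#v...
........
........
........
........
t=5: ........
........
........
...##...
...#.>..
........
........
........
........
t=6: ........
........
........
...##...
...#.#..
.....v..
........
........
........
t=7: ........
........
........
...##...
...#.#..
....<#..
........
........
........
t=8: ........
........
........
...##...
...#^#..
....##..
........
........
........
t=9: ........
........
........
...##...
...##>..
....##..
........
........
........
t=10: ........
........
........
...##^..
...##...
....##..
........
........
........
t=11: ........
........
........
...###>.
...##...
....##..
........
........
........
t=12: ........
........
........
...####.
...##.v.
....##..
........
........
........
t=13: ........
........
........
...####.
...##<#.
....##..
........
........
........
t=14: ........
........
........
...##^#.
...####.
....##..
........
........
........
t=15: ........
........
........
...#<.#.
...####.
....##..
........
........
........
t=16: ........
........
........
...#..#.
...#v##.
....##..
........
........
........
t=17: ........
........
........
...#..#.
...#.>#.
....##..
........
........
........
t=18: ........
........
........
...#.^#.
...#..#.
....##..
........
........
........

1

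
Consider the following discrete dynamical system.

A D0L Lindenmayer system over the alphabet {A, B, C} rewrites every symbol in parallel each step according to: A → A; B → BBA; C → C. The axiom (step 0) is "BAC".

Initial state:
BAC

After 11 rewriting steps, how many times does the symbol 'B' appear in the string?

2048

step 0: BAC
step 1: BBAAC
step 2: BBABBAAAC
step 3: BBABBAABBABBAAAAC
step 4: BBABBAABBABBAAABBABBAABBABBAAAAAC
step 5: BBABBAABBABBAAABBABBAABBABBAAAABBABBAABBABBAAABBABBAABBABBAAAAAAC
step 6: BBABBAABBABBAAABBABBAABBABBAAAABBABBAABBABBAAABBABBAABBABB…BABBAAABBABBAABBABBAAAABBABBAABBABBAAABBABBAABBABBAAAAAAAC  (len 129)
step 7: BBABBAABBABBAAABBABBAABBABBAAAABBABBAABBABBAAABBABBAABBABB…ABBAAABBABBAABBABBAAAABBABBAABBABBAAABBABBAABBABBAAAAAAAAC  (len 257)
step 8: BBABBAABBABBAAABBABBAABBABBAAAABBABBAABBABBAAABBABBAABBABB…BBAAABBABBAABBABBAAAABBABBAABBABBAAABBABBAABBABBAAAAAAAAAC  (len 513)
step 9: BBABBAABBABBAAABBABBAABBABBAAAABBABBAABBABBAAABBABBAABBABB…BAAABBABBAABBABBAAAABBABBAABBABBAAABBABBAABBABBAAAAAAAAAAC  (len 1025)
step 10: BBABBAABBABBAAABBABBAABBABBAAAABBABBAABBABBAAABBABBAABBABB…AAABBABBAABBABBAAAABBABBAABBABBAAABBABBAABBABBAAAAAAAAAAAC  (len 2049)
step 11: BBABBAABBABBAAABBABBAABBABBAAAABBABBAABBABBAAABBABBAABBABB…AABBABBAABBABBAAAABBABBAABBABBAAABBABBAABBABBAAAAAAAAAAAAC  (len 4097)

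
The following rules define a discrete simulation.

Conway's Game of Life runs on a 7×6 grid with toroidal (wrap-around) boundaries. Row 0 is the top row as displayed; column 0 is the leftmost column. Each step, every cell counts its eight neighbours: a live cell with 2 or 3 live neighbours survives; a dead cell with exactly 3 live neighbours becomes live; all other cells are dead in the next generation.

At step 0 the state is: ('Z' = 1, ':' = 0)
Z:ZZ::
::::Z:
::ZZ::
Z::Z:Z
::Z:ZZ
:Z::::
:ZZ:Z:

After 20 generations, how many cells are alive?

11

t=0: Z:ZZ::
::::Z:
::ZZ::
Z::Z:Z
::Z:ZZ
:Z::::
:ZZ:Z:
t=1: ::Z:ZZ
:Z::Z:
::ZZ:Z
ZZ:::Z
:ZZZZZ
ZZ::ZZ
Z:::::
t=2: ZZ:ZZZ
ZZ::::
::ZZ:Z
::::::
:::Z::
::::::
:::Z::
t=3: :Z:ZZZ
::::::
ZZZ:::
::ZZZ:
::::::
::::::
Z:ZZ:Z
t=4: :Z:Z:Z
:::ZZZ
:ZZ:::
::ZZ::
:::Z::
::::::
ZZZZ:Z
t=5: :Z::::
:Z:Z:Z
:Z::::
:Z:Z::
::ZZ::
ZZ:ZZ:
:Z:Z:Z
t=6: :Z::::
:Z::::
:Z::Z:
:Z:Z::
Z:::::
ZZ:::Z
:Z:Z:Z
t=7: :Z::::
ZZZ:::
ZZ::::
ZZZ:::
::Z::Z
:ZZ:ZZ
:Z::ZZ
t=8: :::::Z
::Z:::
:::::Z
::Z::Z
::::ZZ
:ZZ:::
:Z:ZZZ
t=9: Z:ZZ:Z
::::::
::::::
Z::::Z
ZZZZZZ
:ZZ:::
:Z:ZZZ
t=10: ZZZZ:Z
::::::
::::::
::ZZ::
:::ZZ:
::::::
:::::Z
t=11: ZZZ:ZZ
ZZZ:::
::::::
::ZZZ:
::ZZZ:
::::Z:
:ZZ:ZZ
t=12: ::::Z:
::ZZ::
::::::
::Z:Z:
::Z::Z
:Z::::
::Z:::
t=13: ::Z:::
:::Z::
::Z:::
:::Z::
:ZZZ::
:ZZ:::
::::::
t=14: ::::::
::ZZ::
::ZZ::
:Z:Z::
:Z:Z::
:Z:Z::
:ZZ:::
t=15: :Z:Z::
::ZZ::
:Z::Z:
:Z:ZZ:
ZZ:ZZ:
ZZ:Z::
:ZZ:::
t=16: :Z:Z::
:Z:ZZ:
:Z::Z:
:Z::::
::::::
:::ZZZ
:::Z::
t=17: :::Z::
ZZ:ZZ:
ZZ:ZZ:
::::::
::::Z:
:::ZZ:
:::Z::
t=18: :::Z::
ZZ::::
ZZ:ZZ:
:::ZZZ
:::ZZ:
:::ZZ:
::ZZ::
t=19: :Z:Z::
ZZ:ZZZ
:Z:Z::
Z:::::
::Z:::
::::::
::Z:::
t=20: :Z:Z:Z
:Z:Z:Z
:Z:Z::
:ZZ:::
::::::
::::::
::Z:::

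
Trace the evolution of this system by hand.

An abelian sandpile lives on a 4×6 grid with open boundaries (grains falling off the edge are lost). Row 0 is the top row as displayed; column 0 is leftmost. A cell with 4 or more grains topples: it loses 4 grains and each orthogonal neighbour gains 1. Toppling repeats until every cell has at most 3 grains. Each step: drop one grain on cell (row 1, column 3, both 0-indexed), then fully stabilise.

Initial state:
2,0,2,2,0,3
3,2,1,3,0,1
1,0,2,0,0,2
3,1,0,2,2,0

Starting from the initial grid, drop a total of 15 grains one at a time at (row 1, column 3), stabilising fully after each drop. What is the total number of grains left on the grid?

43

k=0  2,0,2,2,0,3
3,2,1,3,0,1
1,0,2,0,0,2
3,1,0,2,2,0
k=1  2,0,2,3,0,3
3,2,2,0,1,1
1,0,2,1,0,2
3,1,0,2,2,0
k=2  2,0,2,3,0,3
3,2,2,1,1,1
1,0,2,1,0,2
3,1,0,2,2,0
k=3  2,0,2,3,0,3
3,2,2,2,1,1
1,0,2,1,0,2
3,1,0,2,2,0
k=4  2,0,2,3,0,3
3,2,2,3,1,1
1,0,2,1,0,2
3,1,0,2,2,0
k=5  2,0,3,0,1,3
3,2,3,1,2,1
1,0,2,2,0,2
3,1,0,2,2,0
k=6  2,0,3,0,1,3
3,2,3,2,2,1
1,0,2,2,0,2
3,1,0,2,2,0
k=7  2,0,3,0,1,3
3,2,3,3,2,1
1,0,2,2,0,2
3,1,0,2,2,0
k=8  2,1,0,2,1,3
3,3,1,1,3,1
1,0,3,3,0,2
3,1,0,2,2,0
k=9  2,1,0,2,1,3
3,3,1,2,3,1
1,0,3,3,0,2
3,1,0,2,2,0
k=10  2,1,0,2,1,3
3,3,1,3,3,1
1,0,3,3,0,2
3,1,0,2,2,0
k=11  2,1,0,3,2,3
3,3,3,2,0,2
1,1,0,1,2,2
3,1,1,3,2,0
k=12  2,1,0,3,2,3
3,3,3,3,0,2
1,1,0,1,2,2
3,1,1,3,2,0
k=13  3,2,2,0,3,3
0,1,1,2,1,2
2,2,1,2,2,2
3,1,1,3,2,0
k=14  3,2,2,0,3,3
0,1,1,3,1,2
2,2,1,2,2,2
3,1,1,3,2,0
k=15  3,2,2,1,3,3
0,1,2,0,2,2
2,2,1,3,2,2
3,1,1,3,2,0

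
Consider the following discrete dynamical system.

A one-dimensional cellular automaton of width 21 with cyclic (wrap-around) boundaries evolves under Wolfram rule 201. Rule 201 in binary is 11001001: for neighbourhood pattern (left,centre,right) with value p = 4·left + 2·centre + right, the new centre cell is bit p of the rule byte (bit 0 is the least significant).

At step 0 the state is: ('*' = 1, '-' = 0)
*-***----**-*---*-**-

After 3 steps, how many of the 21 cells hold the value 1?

[0] *-***----**-*---*-**-
[1] --***-**-**---*---**-
[2] *-***-**-**-*---*-**-
[3] --***-**-**---*---**-

10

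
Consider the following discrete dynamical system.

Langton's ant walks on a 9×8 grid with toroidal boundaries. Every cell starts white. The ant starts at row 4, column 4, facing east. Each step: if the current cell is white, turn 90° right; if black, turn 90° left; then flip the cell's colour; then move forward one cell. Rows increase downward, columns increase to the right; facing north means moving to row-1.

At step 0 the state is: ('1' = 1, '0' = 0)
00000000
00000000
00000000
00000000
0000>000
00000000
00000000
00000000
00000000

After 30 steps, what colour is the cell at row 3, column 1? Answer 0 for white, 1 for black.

1

[0] 00000000
00000000
00000000
00000000
0000>000
00000000
00000000
00000000
00000000
[1] 00000000
00000000
00000000
00000000
00001000
0000v000
00000000
00000000
00000000
[2] 00000000
00000000
00000000
00000000
00001000
000<1000
00000000
00000000
00000000
[3] 00000000
00000000
00000000
00000000
000^1000
00011000
00000000
00000000
00000000
[4] 00000000
00000000
00000000
00000000
0001>000
00011000
00000000
00000000
00000000
[5] 00000000
00000000
00000000
0000^000
00010000
00011000
00000000
00000000
00000000
[6] 00000000
00000000
00000000
00001>00
00010000
00011000
00000000
00000000
00000000
[7] 00000000
00000000
00000000
00001100
00010v00
00011000
00000000
00000000
00000000
[8] 00000000
00000000
00000000
00001100
0001<100
00011000
00000000
00000000
00000000
[9] 00000000
00000000
00000000
0000^100
00011100
00011000
00000000
00000000
00000000
[10] 00000000
00000000
00000000
000<0100
00011100
00011000
00000000
00000000
00000000
[11] 00000000
00000000
000^0000
00010100
00011100
00011000
00000000
00000000
00000000
[12] 00000000
00000000
0001>000
00010100
00011100
00011000
00000000
00000000
00000000
[13] 00000000
00000000
00011000
0001v100
00011100
00011000
00000000
00000000
00000000
[14] 00000000
00000000
00011000
000<1100
00011100
00011000
00000000
00000000
00000000
[15] 00000000
00000000
00011000
00001100
000v1100
00011000
00000000
00000000
00000000
[16] 00000000
00000000
00011000
00001100
0000>100
00011000
00000000
00000000
00000000
[17] 00000000
00000000
00011000
0000^100
00000100
00011000
00000000
00000000
00000000
[18] 00000000
00000000
00011000
000<0100
00000100
00011000
00000000
00000000
00000000
[19] 00000000
00000000
000^1000
00010100
00000100
00011000
00000000
00000000
00000000
[20] 00000000
00000000
00<01000
00010100
00000100
00011000
00000000
00000000
00000000
[21] 00000000
00^00000
00101000
00010100
00000100
00011000
00000000
00000000
00000000
[22] 00000000
001>0000
00101000
00010100
00000100
00011000
00000000
00000000
00000000
[23] 00000000
00110000
001v1000
00010100
00000100
00011000
00000000
00000000
00000000
[24] 00000000
00110000
00<11000
00010100
00000100
00011000
00000000
00000000
00000000
[25] 00000000
00110000
00011000
00v10100
00000100
00011000
00000000
00000000
00000000
[26] 00000000
00110000
00011000
0<110100
00000100
00011000
00000000
00000000
00000000
[27] 00000000
00110000
0^011000
01110100
00000100
00011000
00000000
00000000
00000000
[28] 00000000
00110000
01>11000
01110100
00000100
00011000
00000000
00000000
00000000
[29] 00000000
00110000
01111000
01v10100
00000100
00011000
00000000
00000000
00000000
[30] 00000000
00110000
01111000
010>0100
00000100
00011000
00000000
00000000
00000000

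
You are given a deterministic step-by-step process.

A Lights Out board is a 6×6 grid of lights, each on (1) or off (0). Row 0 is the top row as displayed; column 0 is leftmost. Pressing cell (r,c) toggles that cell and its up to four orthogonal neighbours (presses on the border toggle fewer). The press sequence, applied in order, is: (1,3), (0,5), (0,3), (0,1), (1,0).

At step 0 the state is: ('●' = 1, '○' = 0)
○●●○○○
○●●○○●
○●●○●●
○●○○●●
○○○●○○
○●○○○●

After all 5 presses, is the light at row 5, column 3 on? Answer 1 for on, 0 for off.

0

step 0: ○●●○○○
○●●○○●
○●●○●●
○●○○●●
○○○●○○
○●○○○●
step 1: ○●●●○○
○●○●●●
○●●●●●
○●○○●●
○○○●○○
○●○○○●
step 2: ○●●●●●
○●○●●○
○●●●●●
○●○○●●
○○○●○○
○●○○○●
step 3: ○●○○○●
○●○○●○
○●●●●●
○●○○●●
○○○●○○
○●○○○●
step 4: ●○●○○●
○○○○●○
○●●●●●
○●○○●●
○○○●○○
○●○○○●
step 5: ○○●○○●
●●○○●○
●●●●●●
○●○○●●
○○○●○○
○●○○○●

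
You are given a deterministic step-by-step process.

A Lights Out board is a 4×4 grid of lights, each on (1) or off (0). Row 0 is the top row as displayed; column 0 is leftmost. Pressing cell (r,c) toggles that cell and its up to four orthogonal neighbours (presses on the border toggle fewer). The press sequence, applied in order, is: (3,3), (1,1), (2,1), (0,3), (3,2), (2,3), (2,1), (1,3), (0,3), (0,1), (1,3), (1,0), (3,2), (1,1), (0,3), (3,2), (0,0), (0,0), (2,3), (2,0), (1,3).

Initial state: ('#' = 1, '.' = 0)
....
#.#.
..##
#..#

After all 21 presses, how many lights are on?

0) ....
#.#.
..##
#..#
1) ....
#.#.
..#.
#.#.
2) .#..
.#..
.##.
#.#.
3) .#..
....
#...
###.
4) .###
...#
#...
###.
5) .###
...#
#.#.
#..#
6) .###
....
#..#
#...
7) .###
.#..
.###
##..
8) .##.
.###
.##.
##..
9) .#.#
.##.
.##.
##..
10) #.##
..#.
.##.
##..
11) #.#.
...#
.###
##..
12) ..#.
##.#
####
##..
13) ..#.
##.#
##.#
#.##
14) .##.
..##
#..#
#.##
15) .#.#
..#.
#..#
#.##
16) .#.#
..#.
#.##
##..
17) #..#
#.#.
#.##
##..
18) .#.#
..#.
#.##
##..
19) .#.#
..##
#...
##.#
20) .#.#
#.##
.#..
.#.#
21) .#..
#...
.#.#
.#.#

6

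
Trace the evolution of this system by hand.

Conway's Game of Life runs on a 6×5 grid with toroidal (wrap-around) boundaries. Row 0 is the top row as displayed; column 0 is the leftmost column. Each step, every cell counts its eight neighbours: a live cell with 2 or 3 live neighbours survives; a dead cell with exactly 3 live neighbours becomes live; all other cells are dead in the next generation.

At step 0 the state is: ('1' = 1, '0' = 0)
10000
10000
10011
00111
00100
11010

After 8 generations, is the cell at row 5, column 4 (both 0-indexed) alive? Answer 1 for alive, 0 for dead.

step 0: 10000
10000
10011
00111
00100
11010
step 1: 10000
11000
11100
11100
10000
11101
step 2: 00100
00101
00001
00101
00010
00001
step 3: 00000
00000
10001
00001
00011
00010
step 4: 00000
00000
10001
00000
00011
00011
step 5: 00000
00000
00000
10010
00011
00011
step 6: 00000
00000
00000
00010
10100
00011
step 7: 00000
00000
00000
00000
00100
00011
step 8: 00000
00000
00000
00000
00010
00010

0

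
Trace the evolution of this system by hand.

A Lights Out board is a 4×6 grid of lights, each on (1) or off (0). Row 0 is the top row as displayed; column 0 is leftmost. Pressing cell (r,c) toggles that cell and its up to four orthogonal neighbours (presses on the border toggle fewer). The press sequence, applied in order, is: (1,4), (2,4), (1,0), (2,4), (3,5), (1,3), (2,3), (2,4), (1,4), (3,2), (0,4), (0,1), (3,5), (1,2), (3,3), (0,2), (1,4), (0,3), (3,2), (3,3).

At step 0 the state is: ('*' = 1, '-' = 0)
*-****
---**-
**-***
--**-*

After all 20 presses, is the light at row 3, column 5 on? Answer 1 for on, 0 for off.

1

gen 0: *-****
---**-
**-***
--**-*
gen 1: *-**-*
-----*
**-*-*
--**-*
gen 2: *-**-*
----**
**--*-
--****
gen 3: --**-*
**--**
-*--*-
--****
gen 4: --**-*
**---*
-*-*-*
--**-*
gen 5: --**-*
**---*
-*-*--
--***-
gen 6: --*--*
******
-*----
--***-
gen 7: --*--*
***-**
-****-
--*-*-
gen 8: --*--*
***--*
-**--*
--*---
gen 9: --*-**
*****-
-**-**
--*---
gen 10: --*-**
*****-
-*--**
-*-*--
gen 11: --**--
****--
-*--**
-*-*--
gen 12: **-*--
*-**--
-*--**
-*-*--
gen 13: **-*--
*-**--
-*--*-
-*-***
gen 14: ****--
**----
-**-*-
-*-***
gen 15: ****--
**----
-****-
-**--*
gen 16: *-----
***---
-****-
-**--*
gen 17: *---*-
******
-***--
-**--*
gen 18: *-**--
***-**
-***--
-**--*
gen 19: *-**--
***-**
-*-*--
---*-*
gen 20: *-**--
***-**
-*----
--*-**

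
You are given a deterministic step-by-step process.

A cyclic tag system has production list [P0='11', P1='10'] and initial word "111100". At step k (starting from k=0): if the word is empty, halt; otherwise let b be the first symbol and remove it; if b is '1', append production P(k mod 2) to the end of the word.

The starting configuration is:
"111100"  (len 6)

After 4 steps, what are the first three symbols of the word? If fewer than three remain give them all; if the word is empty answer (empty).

k=0  "111100"  (len 6)
k=1  "1110011"  (len 7)
k=2  "11001110"  (len 8)
k=3  "100111011"  (len 9)
k=4  "0011101110"  (len 10)

001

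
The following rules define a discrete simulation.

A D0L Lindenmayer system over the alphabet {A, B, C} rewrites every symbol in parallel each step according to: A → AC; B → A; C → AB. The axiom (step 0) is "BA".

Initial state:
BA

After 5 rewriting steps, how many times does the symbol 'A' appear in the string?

k=0  BA
k=1  AAC
k=2  ACACAB
k=3  ACABACABACA
k=4  ACABACAACABACAACABAC
k=5  ACABACAACABACACABACAACABACACABACAACAB

20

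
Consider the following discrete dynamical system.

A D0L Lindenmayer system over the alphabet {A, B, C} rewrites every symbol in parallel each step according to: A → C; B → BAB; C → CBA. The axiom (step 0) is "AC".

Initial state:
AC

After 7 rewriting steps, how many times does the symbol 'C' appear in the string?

170

gen 0: AC
gen 1: CCBA
gen 2: CBACBABABC
gen 3: CBABABCCBABABCBABCBABCBA
gen 4: CBABABCBABCBABCBACBABABCBABCBABCBABABCBABCBABABCBABCBABABC
gen 5: CBABABCBABCBABCBABABCBABCBABABCBABCBABABCCBABABCBABCBABCBA…BABCBABCBABABCBABCBABABCBABCBABCBABABCBABCBABABCBABCBABCBA  (len 140)
gen 6: CBABABCBABCBABCBABABCBABCBABABCBABCBABABCBABCBABCBABABCBAB…BABCBABCBABABCBABCBABABCBABCBABCBABABCBABCBABABCBABCBABABC  (len 338)
gen 7: CBABABCBABCBABCBABABCBABCBABABCBABCBABABCBABCBABCBABABCBAB…BABCBABCBABABCBABCBABABCBABCBABCBABABCBABCBABABCBABCBABCBA  (len 816)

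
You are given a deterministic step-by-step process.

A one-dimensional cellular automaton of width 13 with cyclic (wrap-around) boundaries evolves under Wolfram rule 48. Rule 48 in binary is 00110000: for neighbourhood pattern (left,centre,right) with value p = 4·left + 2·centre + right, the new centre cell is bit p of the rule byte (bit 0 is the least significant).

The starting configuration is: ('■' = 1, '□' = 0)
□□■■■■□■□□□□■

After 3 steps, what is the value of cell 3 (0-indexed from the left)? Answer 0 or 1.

t=0: □□■■■■□■□□□□■
t=1: ■□□□□□■□■□□□□
t=2: □■□□□□□■□■□□□
t=3: □□■□□□□□■□■□□

0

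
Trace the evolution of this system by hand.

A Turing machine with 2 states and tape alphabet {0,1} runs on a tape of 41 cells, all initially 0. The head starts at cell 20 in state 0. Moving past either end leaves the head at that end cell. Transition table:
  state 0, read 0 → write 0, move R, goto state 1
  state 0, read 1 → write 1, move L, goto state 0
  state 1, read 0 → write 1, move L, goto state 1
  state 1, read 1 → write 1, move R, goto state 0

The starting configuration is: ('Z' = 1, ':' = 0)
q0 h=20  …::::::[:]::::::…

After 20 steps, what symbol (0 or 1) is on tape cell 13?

[0] q0 h=20  …::::::[:]::::::…
[1] q1 h=21  …::::::[:]::::::…
[2] q1 h=20  …::::::[:]Z:::::…
[3] q1 h=19  …::::::[:]ZZ::::…
[4] q1 h=18  …::::::[:]ZZZ:::…
[5] q1 h=17  …::::::[:]ZZZZ::…
[6] q1 h=16  …::::::[:]ZZZZZ:…
[7] q1 h=15  …::::::[:]ZZZZZZ…
[8] q1 h=14  …::::::[:]ZZZZZZ…
[9] q1 h=13  …::::::[:]ZZZZZZ…
[10] q1 h=12  …::::::[:]ZZZZZZ…
[11] q1 h=11  …::::::[:]ZZZZZZ…
[12] q1 h=10  …::::::[:]ZZZZZZ…
[13] q1 h= 9  …::::::[:]ZZZZZZ…
[14] q1 h= 8  …::::::[:]ZZZZZZ…
[15] q1 h= 7  …::::::[:]ZZZZZZ…
[16] q1 h= 6  |::::::[:]ZZZZZZ…
[17] q1 h= 5  |:::::[:]ZZZZZZ…
[18] q1 h= 4  |::::[:]ZZZZZZ…
[19] q1 h= 3  |:::[:]ZZZZZZ…
[20] q1 h= 2  |::[:]ZZZZZZ…

1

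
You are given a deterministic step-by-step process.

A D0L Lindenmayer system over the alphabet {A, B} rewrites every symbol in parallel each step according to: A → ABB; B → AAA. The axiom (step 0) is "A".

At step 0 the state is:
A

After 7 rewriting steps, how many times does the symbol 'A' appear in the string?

t=0: A
t=1: ABB
t=2: ABBAAAAAA
t=3: ABBAAAAAAABBABBABBABBABBABB
t=4: ABBAAAAAAABBABBABBABBABBABBABBAAAAAAABBAAAAAAABBAAAAAAABBAAAAAAABBAAAAAAABBAAAAAA
t=5: ABBAAAAAAABBABBABBABBABBABBABBAAAAAAABBAAAAAAABBAAAAAAABBA…BABBABBAAAAAAABBABBABBABBABBABBABBAAAAAAABBABBABBABBABBABB  (len 243)
t=6: ABBAAAAAAABBABBABBABBABBABBABBAAAAAAABBAAAAAAABBAAAAAAABBA…BABBABBAAAAAAABBAAAAAAABBAAAAAAABBAAAAAAABBAAAAAAABBAAAAAA  (len 729)
t=7: ABBAAAAAAABBABBABBABBABBABBABBAAAAAAABBAAAAAAABBAAAAAAABBA…BABBABBAAAAAAABBABBABBABBABBABBABBAAAAAAABBABBABBABBABBABB  (len 2187)

1261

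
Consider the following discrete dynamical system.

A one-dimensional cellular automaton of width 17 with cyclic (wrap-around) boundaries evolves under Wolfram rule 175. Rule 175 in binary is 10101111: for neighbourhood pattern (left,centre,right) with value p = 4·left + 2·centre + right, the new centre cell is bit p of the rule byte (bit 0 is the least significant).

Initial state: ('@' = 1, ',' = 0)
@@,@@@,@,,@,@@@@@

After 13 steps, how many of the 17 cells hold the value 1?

14

step 0: @@,@@@,@,,@,@@@@@
step 1: @,@@@,@@,@@@@@@@@
step 2: ,@@@,@@,@@@@@@@@@
step 3: @@@,@@,@@@@@@@@@,
step 4: @@,@@,@@@@@@@@@,@
step 5: @,@@,@@@@@@@@@,@@
step 6: ,@@,@@@@@@@@@,@@@
step 7: @@,@@@@@@@@@,@@@,
step 8: @,@@@@@@@@@,@@@,@
step 9: ,@@@@@@@@@,@@@,@@
step 10: @@@@@@@@@,@@@,@@,
step 11: @@@@@@@@,@@@,@@,@
step 12: @@@@@@@,@@@,@@,@@
step 13: @@@@@@,@@@,@@,@@@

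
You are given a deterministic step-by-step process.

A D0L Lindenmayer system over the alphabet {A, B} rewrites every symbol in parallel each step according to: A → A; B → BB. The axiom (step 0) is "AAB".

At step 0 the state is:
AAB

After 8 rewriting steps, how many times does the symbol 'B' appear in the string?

0) AAB
1) AABB
2) AABBBB
3) AABBBBBBBB
4) AABBBBBBBBBBBBBBBB
5) AABBBBBBBBBBBBBBBBBBBBBBBBBBBBBBBB
6) AABBBBBBBBBBBBBBBBBBBBBBBBBBBBBBBBBBBBBBBBBBBBBBBBBBBBBBBBBBBBBBBB
7) AABBBBBBBBBBBBBBBBBBBBBBBBBBBBBBBBBBBBBBBBBBBBBBBBBBBBBBBB…BBBBBBBBBBBBBBBBBBBBBBBBBBBBBBBBBBBBBBBBBBBBBBBBBBBBBBBBBB  (len 130)
8) AABBBBBBBBBBBBBBBBBBBBBBBBBBBBBBBBBBBBBBBBBBBBBBBBBBBBBBBB…BBBBBBBBBBBBBBBBBBBBBBBBBBBBBBBBBBBBBBBBBBBBBBBBBBBBBBBBBB  (len 258)

256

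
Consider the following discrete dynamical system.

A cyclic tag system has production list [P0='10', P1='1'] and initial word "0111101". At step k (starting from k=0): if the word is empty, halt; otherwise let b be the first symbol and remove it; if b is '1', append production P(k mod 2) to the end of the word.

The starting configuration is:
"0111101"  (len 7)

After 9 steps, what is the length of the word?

k=0  "0111101"  (len 7)
k=1  "111101"  (len 6)
k=2  "111011"  (len 6)
k=3  "1101110"  (len 7)
k=4  "1011101"  (len 7)
k=5  "01110110"  (len 8)
k=6  "1110110"  (len 7)
k=7  "11011010"  (len 8)
k=8  "10110101"  (len 8)
k=9  "011010110"  (len 9)

9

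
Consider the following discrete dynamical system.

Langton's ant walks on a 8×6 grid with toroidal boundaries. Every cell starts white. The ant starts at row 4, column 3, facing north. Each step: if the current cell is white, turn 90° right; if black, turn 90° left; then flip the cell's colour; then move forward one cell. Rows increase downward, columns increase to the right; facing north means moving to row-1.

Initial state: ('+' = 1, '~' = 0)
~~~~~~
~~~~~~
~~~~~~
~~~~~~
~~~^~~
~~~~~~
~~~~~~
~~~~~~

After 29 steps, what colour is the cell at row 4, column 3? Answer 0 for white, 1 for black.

0

t=0: ~~~~~~
~~~~~~
~~~~~~
~~~~~~
~~~^~~
~~~~~~
~~~~~~
~~~~~~
t=1: ~~~~~~
~~~~~~
~~~~~~
~~~~~~
~~~+>~
~~~~~~
~~~~~~
~~~~~~
t=2: ~~~~~~
~~~~~~
~~~~~~
~~~~~~
~~~++~
~~~~v~
~~~~~~
~~~~~~
t=3: ~~~~~~
~~~~~~
~~~~~~
~~~~~~
~~~++~
~~~<+~
~~~~~~
~~~~~~
t=4: ~~~~~~
~~~~~~
~~~~~~
~~~~~~
~~~^+~
~~~++~
~~~~~~
~~~~~~
t=5: ~~~~~~
~~~~~~
~~~~~~
~~~~~~
~~<~+~
~~~++~
~~~~~~
~~~~~~
t=6: ~~~~~~
~~~~~~
~~~~~~
~~^~~~
~~+~+~
~~~++~
~~~~~~
~~~~~~
t=7: ~~~~~~
~~~~~~
~~~~~~
~~+>~~
~~+~+~
~~~++~
~~~~~~
~~~~~~
t=8: ~~~~~~
~~~~~~
~~~~~~
~~++~~
~~+v+~
~~~++~
~~~~~~
~~~~~~
t=9: ~~~~~~
~~~~~~
~~~~~~
~~++~~
~~<++~
~~~++~
~~~~~~
~~~~~~
t=10: ~~~~~~
~~~~~~
~~~~~~
~~++~~
~~~++~
~~v++~
~~~~~~
~~~~~~
t=11: ~~~~~~
~~~~~~
~~~~~~
~~++~~
~~~++~
~<+++~
~~~~~~
~~~~~~
t=12: ~~~~~~
~~~~~~
~~~~~~
~~++~~
~^~++~
~++++~
~~~~~~
~~~~~~
t=13: ~~~~~~
~~~~~~
~~~~~~
~~++~~
~+>++~
~++++~
~~~~~~
~~~~~~
t=14: ~~~~~~
~~~~~~
~~~~~~
~~++~~
~++++~
~+v++~
~~~~~~
~~~~~~
t=15: ~~~~~~
~~~~~~
~~~~~~
~~++~~
~++++~
~+~>+~
~~~~~~
~~~~~~
t=16: ~~~~~~
~~~~~~
~~~~~~
~~++~~
~++^+~
~+~~+~
~~~~~~
~~~~~~
t=17: ~~~~~~
~~~~~~
~~~~~~
~~++~~
~+<~+~
~+~~+~
~~~~~~
~~~~~~
t=18: ~~~~~~
~~~~~~
~~~~~~
~~++~~
~+~~+~
~+v~+~
~~~~~~
~~~~~~
t=19: ~~~~~~
~~~~~~
~~~~~~
~~++~~
~+~~+~
~<+~+~
~~~~~~
~~~~~~
t=20: ~~~~~~
~~~~~~
~~~~~~
~~++~~
~+~~+~
~~+~+~
~v~~~~
~~~~~~
t=21: ~~~~~~
~~~~~~
~~~~~~
~~++~~
~+~~+~
~~+~+~
<+~~~~
~~~~~~
t=22: ~~~~~~
~~~~~~
~~~~~~
~~++~~
~+~~+~
^~+~+~
++~~~~
~~~~~~
t=23: ~~~~~~
~~~~~~
~~~~~~
~~++~~
~+~~+~
+>+~+~
++~~~~
~~~~~~
t=24: ~~~~~~
~~~~~~
~~~~~~
~~++~~
~+~~+~
+++~+~
+v~~~~
~~~~~~
t=25: ~~~~~~
~~~~~~
~~~~~~
~~++~~
~+~~+~
+++~+~
+~>~~~
~~~~~~
t=26: ~~~~~~
~~~~~~
~~~~~~
~~++~~
~+~~+~
+++~+~
+~+~~~
~~v~~~
t=27: ~~~~~~
~~~~~~
~~~~~~
~~++~~
~+~~+~
+++~+~
+~+~~~
~<+~~~
t=28: ~~~~~~
~~~~~~
~~~~~~
~~++~~
~+~~+~
+++~+~
+^+~~~
~++~~~
t=29: ~~~~~~
~~~~~~
~~~~~~
~~++~~
~+~~+~
+++~+~
++>~~~
~++~~~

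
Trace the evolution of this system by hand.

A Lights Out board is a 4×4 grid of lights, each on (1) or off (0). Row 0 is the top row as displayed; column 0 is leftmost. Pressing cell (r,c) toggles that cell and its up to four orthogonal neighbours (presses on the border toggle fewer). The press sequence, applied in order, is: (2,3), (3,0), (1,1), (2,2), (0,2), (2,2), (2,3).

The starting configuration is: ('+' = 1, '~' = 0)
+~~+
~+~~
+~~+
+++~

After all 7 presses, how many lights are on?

6

t=0: +~~+
~+~~
+~~+
+++~
t=1: +~~+
~+~+
+~+~
++++
t=2: +~~+
~+~+
~~+~
~~++
t=3: ++~+
+~++
~++~
~~++
t=4: ++~+
+~~+
~~~+
~~~+
t=5: +~+~
+~++
~~~+
~~~+
t=6: +~+~
+~~+
~++~
~~++
t=7: +~+~
+~~~
~+~+
~~+~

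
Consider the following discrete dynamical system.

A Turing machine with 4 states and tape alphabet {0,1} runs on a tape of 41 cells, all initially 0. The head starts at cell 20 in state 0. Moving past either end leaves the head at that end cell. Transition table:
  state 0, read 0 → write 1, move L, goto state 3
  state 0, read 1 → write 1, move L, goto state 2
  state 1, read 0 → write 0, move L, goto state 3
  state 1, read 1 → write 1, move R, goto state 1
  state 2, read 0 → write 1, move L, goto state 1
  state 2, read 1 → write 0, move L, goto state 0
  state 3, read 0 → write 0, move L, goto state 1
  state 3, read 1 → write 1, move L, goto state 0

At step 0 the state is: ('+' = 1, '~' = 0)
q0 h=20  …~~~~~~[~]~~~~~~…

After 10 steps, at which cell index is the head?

10

k=0  q0 h=20  …~~~~~~[~]~~~~~~…
k=1  q3 h=19  …~~~~~~[~]+~~~~~…
k=2  q1 h=18  …~~~~~~[~]~+~~~~…
k=3  q3 h=17  …~~~~~~[~]~~+~~~…
k=4  q1 h=16  …~~~~~~[~]~~~+~~…
k=5  q3 h=15  …~~~~~~[~]~~~~+~…
k=6  q1 h=14  …~~~~~~[~]~~~~~+…
k=7  q3 h=13  …~~~~~~[~]~~~~~~…
k=8  q1 h=12  …~~~~~~[~]~~~~~~…
k=9  q3 h=11  …~~~~~~[~]~~~~~~…
k=10  q1 h=10  …~~~~~~[~]~~~~~~…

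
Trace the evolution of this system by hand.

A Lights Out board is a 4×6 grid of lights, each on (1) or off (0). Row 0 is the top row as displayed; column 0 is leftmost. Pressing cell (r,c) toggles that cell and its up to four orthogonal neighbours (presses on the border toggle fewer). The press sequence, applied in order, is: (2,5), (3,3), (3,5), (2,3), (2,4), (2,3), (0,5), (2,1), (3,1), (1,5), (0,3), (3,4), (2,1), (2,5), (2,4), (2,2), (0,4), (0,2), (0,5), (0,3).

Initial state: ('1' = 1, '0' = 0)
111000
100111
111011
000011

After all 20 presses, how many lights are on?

gen 0: 111000
100111
111011
000011
gen 1: 111000
100110
111000
000010
gen 2: 111000
100110
111100
001100
gen 3: 111000
100110
111101
001111
gen 4: 111000
100010
110011
001011
gen 5: 111000
100000
110100
001001
gen 6: 111000
100100
111010
001101
gen 7: 111011
100101
111010
001101
gen 8: 111011
110101
000010
011101
gen 9: 111011
110101
010010
100101
gen 10: 111010
110110
010011
100101
gen 11: 110100
110010
010011
100101
gen 12: 110100
110010
010001
100010
gen 13: 110100
100010
101001
110010
gen 14: 110100
100011
101010
110011
gen 15: 110100
100001
101101
110001
gen 16: 110100
101001
110001
111001
gen 17: 110011
101011
110001
111001
gen 18: 101111
100011
110001
111001
gen 19: 101100
100010
110001
111001
gen 20: 100010
100110
110001
111001

12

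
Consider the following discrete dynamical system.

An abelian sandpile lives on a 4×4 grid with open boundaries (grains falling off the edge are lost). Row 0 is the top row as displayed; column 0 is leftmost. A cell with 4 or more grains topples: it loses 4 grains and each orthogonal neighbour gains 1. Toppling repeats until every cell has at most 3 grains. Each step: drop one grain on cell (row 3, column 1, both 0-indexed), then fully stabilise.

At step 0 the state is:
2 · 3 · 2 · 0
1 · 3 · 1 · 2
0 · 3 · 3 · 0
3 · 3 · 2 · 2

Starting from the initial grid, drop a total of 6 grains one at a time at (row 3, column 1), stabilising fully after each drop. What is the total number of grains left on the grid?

29

k=0  2 · 3 · 2 · 0
1 · 3 · 1 · 2
0 · 3 · 3 · 0
3 · 3 · 2 · 2
k=1  3 · 0 · 3 · 0
2 · 1 · 3 · 2
2 · 2 · 1 · 1
0 · 3 · 0 · 3
k=2  3 · 0 · 3 · 0
2 · 1 · 3 · 2
2 · 3 · 1 · 1
1 · 0 · 1 · 3
k=3  3 · 0 · 3 · 0
2 · 1 · 3 · 2
2 · 3 · 1 · 1
1 · 1 · 1 · 3
k=4  3 · 0 · 3 · 0
2 · 1 · 3 · 2
2 · 3 · 1 · 1
1 · 2 · 1 · 3
k=5  3 · 0 · 3 · 0
2 · 1 · 3 · 2
2 · 3 · 1 · 1
1 · 3 · 1 · 3
k=6  3 · 0 · 3 · 0
2 · 2 · 3 · 2
3 · 0 · 2 · 1
2 · 1 · 2 · 3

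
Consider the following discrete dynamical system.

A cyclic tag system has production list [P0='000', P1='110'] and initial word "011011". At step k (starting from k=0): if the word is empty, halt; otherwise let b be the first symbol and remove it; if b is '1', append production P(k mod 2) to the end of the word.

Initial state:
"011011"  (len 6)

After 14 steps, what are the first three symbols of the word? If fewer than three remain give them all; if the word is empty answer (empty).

011

t=0: "011011"  (len 6)
t=1: "11011"  (len 5)
t=2: "1011110"  (len 7)
t=3: "011110000"  (len 9)
t=4: "11110000"  (len 8)
t=5: "1110000000"  (len 10)
t=6: "110000000110"  (len 12)
t=7: "10000000110000"  (len 14)
t=8: "0000000110000110"  (len 16)
t=9: "000000110000110"  (len 15)
t=10: "00000110000110"  (len 14)
t=11: "0000110000110"  (len 13)
t=12: "000110000110"  (len 12)
t=13: "00110000110"  (len 11)
t=14: "0110000110"  (len 10)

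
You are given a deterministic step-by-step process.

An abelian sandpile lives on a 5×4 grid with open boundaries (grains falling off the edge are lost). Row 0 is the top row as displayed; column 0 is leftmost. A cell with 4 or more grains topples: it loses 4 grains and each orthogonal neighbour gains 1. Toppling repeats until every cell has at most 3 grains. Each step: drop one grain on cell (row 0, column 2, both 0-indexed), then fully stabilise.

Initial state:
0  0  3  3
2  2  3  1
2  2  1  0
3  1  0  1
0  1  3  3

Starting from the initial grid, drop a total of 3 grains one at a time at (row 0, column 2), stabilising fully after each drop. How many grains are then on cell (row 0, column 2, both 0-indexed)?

0

gen 0: 0  0  3  3
2  2  3  1
2  2  1  0
3  1  0  1
0  1  3  3
gen 1: 0  1  2  0
2  3  0  3
2  2  2  0
3  1  0  1
0  1  3  3
gen 2: 0  1  3  0
2  3  0  3
2  2  2  0
3  1  0  1
0  1  3  3
gen 3: 0  2  0  1
2  3  1  3
2  2  2  0
3  1  0  1
0  1  3  3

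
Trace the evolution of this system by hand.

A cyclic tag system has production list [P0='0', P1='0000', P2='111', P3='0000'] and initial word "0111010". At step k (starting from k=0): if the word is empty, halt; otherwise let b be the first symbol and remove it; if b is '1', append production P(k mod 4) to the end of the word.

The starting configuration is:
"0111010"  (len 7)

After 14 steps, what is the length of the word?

17

step 0: "0111010"  (len 7)
step 1: "111010"  (len 6)
step 2: "110100000"  (len 9)
step 3: "10100000111"  (len 11)
step 4: "01000001110000"  (len 14)
step 5: "1000001110000"  (len 13)
step 6: "0000011100000000"  (len 16)
step 7: "000011100000000"  (len 15)
step 8: "00011100000000"  (len 14)
step 9: "0011100000000"  (len 13)
step 10: "011100000000"  (len 12)
step 11: "11100000000"  (len 11)
step 12: "11000000000000"  (len 14)
step 13: "10000000000000"  (len 14)
step 14: "00000000000000000"  (len 17)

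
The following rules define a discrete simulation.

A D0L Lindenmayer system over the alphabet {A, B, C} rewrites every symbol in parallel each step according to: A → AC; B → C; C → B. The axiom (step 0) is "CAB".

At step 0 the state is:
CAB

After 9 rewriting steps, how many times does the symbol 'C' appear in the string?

6

[0] CAB
[1] BACC
[2] CACBB
[3] BACBCC
[4] CACBCBB
[5] BACBCBCC
[6] CACBCBCBB
[7] BACBCBCBCC
[8] CACBCBCBCBB
[9] BACBCBCBCBCC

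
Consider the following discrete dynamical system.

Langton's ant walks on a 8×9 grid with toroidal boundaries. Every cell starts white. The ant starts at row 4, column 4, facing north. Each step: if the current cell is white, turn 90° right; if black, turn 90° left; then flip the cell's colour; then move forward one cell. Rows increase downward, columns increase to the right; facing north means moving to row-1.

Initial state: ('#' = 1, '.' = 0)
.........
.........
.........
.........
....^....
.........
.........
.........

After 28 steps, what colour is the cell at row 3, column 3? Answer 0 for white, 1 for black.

1

[0] .........
.........
.........
.........
....^....
.........
.........
.........
[1] .........
.........
.........
.........
....#>...
.........
.........
.........
[2] .........
.........
.........
.........
....##...
.....v...
.........
.........
[3] .........
.........
.........
.........
....##...
....<#...
.........
.........
[4] .........
.........
.........
.........
....^#...
....##...
.........
.........
[5] .........
.........
.........
.........
...<.#...
....##...
.........
.........
[6] .........
.........
.........
...^.....
...#.#...
....##...
.........
.........
[7] .........
.........
.........
...#>....
...#.#...
....##...
.........
.........
[8] .........
.........
.........
...##....
...#v#...
....##...
.........
.........
[9] .........
.........
.........
...##....
...<##...
....##...
.........
.........
[10] .........
.........
.........
...##....
....##...
...v##...
.........
.........
[11] .........
.........
.........
...##....
....##...
..<###...
.........
.........
[12] .........
.........
.........
...##....
..^.##...
..####...
.........
.........
[13] .........
.........
.........
...##....
..#>##...
..####...
.........
.........
[14] .........
.........
.........
...##....
..####...
..#v##...
.........
.........
[15] .........
.........
.........
...##....
..####...
..#.>#...
.........
.........
[16] .........
.........
.........
...##....
..##^#...
..#..#...
.........
.........
[17] .........
.........
.........
...##....
..#<.#...
..#..#...
.........
.........
[18] .........
.........
.........
...##....
..#..#...
..#v.#...
.........
.........
[19] .........
.........
.........
...##....
..#..#...
..<#.#...
.........
.........
[20] .........
.........
.........
...##....
..#..#...
...#.#...
..v......
.........
[21] .........
.........
.........
...##....
..#..#...
...#.#...
.<#......
.........
[22] .........
.........
.........
...##....
..#..#...
.^.#.#...
.##......
.........
[23] .........
.........
.........
...##....
..#..#...
.#>#.#...
.##......
.........
[24] .........
.........
.........
...##....
..#..#...
.###.#...
.#v......
.........
[25] .........
.........
.........
...##....
..#..#...
.###.#...
.#.>.....
.........
[26] .........
.........
.........
...##....
..#..#...
.###.#...
.#.#.....
...v.....
[27] .........
.........
.........
...##....
..#..#...
.###.#...
.#.#.....
..<#.....
[28] .........
.........
.........
...##....
..#..#...
.###.#...
.#^#.....
..##.....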